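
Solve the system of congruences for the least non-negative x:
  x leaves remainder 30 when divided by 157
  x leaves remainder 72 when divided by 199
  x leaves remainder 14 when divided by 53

The moduli are pairwise coprime; N = 157·199·53 = 1655879.
N/157 = 10547; 10547 ≡ 28 (mod 157); 28·129 ≡ 1, so inverse 129.
N/199 = 8321; 8321 ≡ 162 (mod 199); 162·43 ≡ 1, so inverse 43.
N/53 = 31243; 31243 ≡ 26 (mod 53); 26·51 ≡ 1, so inverse 51.
x ≡ 30·10547·129 + 72·8321·43 + 14·31243·51 = 88886208.
88886208 mod 1655879 = 1124621.

1124621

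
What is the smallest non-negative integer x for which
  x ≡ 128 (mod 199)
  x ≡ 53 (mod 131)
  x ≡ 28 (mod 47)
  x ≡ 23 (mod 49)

18763838

The moduli are pairwise coprime; N = 199·131·47·49 = 60036907.
N/199 = 301693; 301693 ≡ 9 (mod 199); 9·177 ≡ 1, so inverse 177.
N/131 = 458297; 458297 ≡ 59 (mod 131); 59·20 ≡ 1, so inverse 20.
N/47 = 1277381; 1277381 ≡ 15 (mod 47); 15·22 ≡ 1, so inverse 22.
N/49 = 1225243; 1225243 ≡ 47 (mod 49); 47·24 ≡ 1, so inverse 24.
x ≡ 128·301693·177 + 53·458297·20 + 28·1277381·22 + 23·1225243·24 = 8784152260.
8784152260 mod 60036907 = 18763838.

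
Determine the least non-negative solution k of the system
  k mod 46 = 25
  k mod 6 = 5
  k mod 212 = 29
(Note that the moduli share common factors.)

7661

gcd(46, 6) = 2 and 2 | (5 − 25), so the pair is consistent; merging gives k ≡ 71 (mod 138), where 138 = lcm(46, 6).
gcd(138, 212) = 2 and 2 | (29 − 71), so the pair is consistent; merging gives k ≡ 7661 (mod 14628), where 14628 = lcm(138, 212).
The solution is unique modulo lcm(46, 6, 212) = 14628.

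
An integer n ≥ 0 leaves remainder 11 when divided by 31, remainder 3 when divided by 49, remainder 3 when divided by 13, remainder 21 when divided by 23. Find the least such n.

75806

The moduli are pairwise coprime; M = 31·49·13·23 = 454181.
M/31 = 14651; 14651 ≡ 19 (mod 31); 19·18 ≡ 1, so inverse 18.
M/49 = 9269; 9269 ≡ 8 (mod 49); 8·43 ≡ 1, so inverse 43.
M/13 = 34937; 34937 ≡ 6 (mod 13); 6·11 ≡ 1, so inverse 11.
M/23 = 19747; 19747 ≡ 13 (mod 23); 13·16 ≡ 1, so inverse 16.
n ≡ 11·14651·18 + 3·9269·43 + 3·34937·11 + 21·19747·16 = 11884512.
11884512 mod 454181 = 75806.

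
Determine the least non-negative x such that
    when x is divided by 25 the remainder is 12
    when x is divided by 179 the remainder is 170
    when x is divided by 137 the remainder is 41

From x ≡ 12 (mod 25) write x = 12 + 25t. Substituting into x ≡ 170 (mod 179) gives 25t ≡ 158 (mod 179), and since 25⁻¹ ≡ 43 (mod 179), t ≡ 171. Hence x ≡ 12 + 25·171 = 4287 (mod 4475).
From x ≡ 4287 (mod 4475) write x = 4287 + 4475t. Substituting into x ≡ 41 (mod 137) gives 4475t ≡ 1 (mod 137), and since 91⁻¹ ≡ 134 (mod 137), t ≡ 134. Hence x ≡ 4287 + 4475·134 = 603937 (mod 613075).

603937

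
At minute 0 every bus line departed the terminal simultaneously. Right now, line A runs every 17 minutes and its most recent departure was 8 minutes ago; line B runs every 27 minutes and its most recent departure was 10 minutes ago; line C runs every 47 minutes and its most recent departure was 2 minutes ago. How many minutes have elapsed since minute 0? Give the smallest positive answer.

9919

The moduli are pairwise coprime; N = 17·27·47 = 21573.
N/17 = 1269; 1269 ≡ 11 (mod 17); 11·14 ≡ 1, so inverse 14.
N/27 = 799; 799 ≡ 16 (mod 27); 16·22 ≡ 1, so inverse 22.
N/47 = 459; 459 ≡ 36 (mod 47); 36·17 ≡ 1, so inverse 17.
t ≡ 8·1269·14 + 10·799·22 + 2·459·17 = 333514.
333514 mod 21573 = 9919.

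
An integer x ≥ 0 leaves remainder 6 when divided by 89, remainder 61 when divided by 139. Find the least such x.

Combine the congruences pairwise.
From x ≡ 6 (mod 89) write x = 6 + 89t. Substituting into x ≡ 61 (mod 139) gives 89t ≡ 55 (mod 139), and since 89⁻¹ ≡ 25 (mod 139), t ≡ 124. Hence x ≡ 6 + 89·124 = 11042 (mod 12371).

11042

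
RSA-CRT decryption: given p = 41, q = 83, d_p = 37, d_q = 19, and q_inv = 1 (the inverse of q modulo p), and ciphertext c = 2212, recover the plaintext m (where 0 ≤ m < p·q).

m₁ = c^(d_p) mod p: c ≡ 39 (mod 41), and 39^37 mod 41 = 5.
m₂ = c^(d_q) mod q: c ≡ 54 (mod 83), and 54^19 mod 83 = 47.
h = q_inv·(m₁ − m₂) mod p = 1·(5 − 47) mod 41 = 40.
m = m₂ + h·q = 47 + 40·83 = 3367.

3367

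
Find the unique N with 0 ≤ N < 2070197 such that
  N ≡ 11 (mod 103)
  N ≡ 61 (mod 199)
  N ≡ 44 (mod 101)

From N ≡ 11 (mod 103) write N = 11 + 103t. Substituting into N ≡ 61 (mod 199) gives 103t ≡ 50 (mod 199), and since 103⁻¹ ≡ 114 (mod 199), t ≡ 128. Hence N ≡ 11 + 103·128 = 13195 (mod 20497).
From N ≡ 13195 (mod 20497) write N = 13195 + 20497t. Substituting into N ≡ 44 (mod 101) gives 20497t ≡ 80 (mod 101), and since 95⁻¹ ≡ 84 (mod 101), t ≡ 54. Hence N ≡ 13195 + 20497·54 = 1120033 (mod 2070197).

1120033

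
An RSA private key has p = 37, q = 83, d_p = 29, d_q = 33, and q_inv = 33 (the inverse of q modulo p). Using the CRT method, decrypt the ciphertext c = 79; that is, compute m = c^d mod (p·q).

1848

m₁ = c^(d_p) mod p: c ≡ 5 (mod 37), and 5^29 mod 37 = 35.
m₂ = c^(d_q) mod q: c ≡ 79 (mod 83), and 79^33 mod 83 = 22.
h = q_inv·(m₁ − m₂) mod p = 33·(35 − 22) mod 37 = 22.
m = m₂ + h·q = 22 + 22·83 = 1848.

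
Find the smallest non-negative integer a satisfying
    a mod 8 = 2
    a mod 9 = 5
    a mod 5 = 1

266

Combine the congruences pairwise.
From a ≡ 2 (mod 8) write a = 2 + 8t. Substituting into a ≡ 5 (mod 9) gives 8t ≡ 3 (mod 9), and since 8⁻¹ ≡ 8 (mod 9), t ≡ 6. Hence a ≡ 2 + 8·6 = 50 (mod 72).
From a ≡ 50 (mod 72) write a = 50 + 72t. Substituting into a ≡ 1 (mod 5) gives 72t ≡ 1 (mod 5), and since 2⁻¹ ≡ 3 (mod 5), t ≡ 3. Hence a ≡ 50 + 72·3 = 266 (mod 360).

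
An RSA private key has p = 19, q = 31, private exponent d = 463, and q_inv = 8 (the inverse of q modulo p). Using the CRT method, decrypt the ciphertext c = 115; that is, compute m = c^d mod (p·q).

d_p = d mod (p−1) = 463 mod 18 = 13; d_q = d mod (q−1) = 13.
m₁ = c^(d_p) mod p: c ≡ 1 (mod 19), and 1^13 mod 19 = 1.
m₂ = c^(d_q) mod q: c ≡ 22 (mod 31), and 22^13 mod 31 = 13.
h = q_inv·(m₁ − m₂) mod p = 8·(1 − 13) mod 19 = 18.
m = m₂ + h·q = 13 + 18·31 = 571.

571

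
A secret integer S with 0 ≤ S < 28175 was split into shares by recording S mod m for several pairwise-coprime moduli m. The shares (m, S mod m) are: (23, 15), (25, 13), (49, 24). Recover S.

From S ≡ 15 (mod 23) write S = 15 + 23t. Substituting into S ≡ 13 (mod 25) gives 23t ≡ 23 (mod 25), and since 23⁻¹ ≡ 12 (mod 25), t ≡ 1. Hence S ≡ 15 + 23·1 = 38 (mod 575).
From S ≡ 38 (mod 575) write S = 38 + 575t. Substituting into S ≡ 24 (mod 49) gives 575t ≡ 35 (mod 49), and since 36⁻¹ ≡ 15 (mod 49), t ≡ 35. Hence S ≡ 38 + 575·35 = 20163 (mod 28175).

20163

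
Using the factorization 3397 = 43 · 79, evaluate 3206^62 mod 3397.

2933

Mod 43: 3206 ≡ 24; by Fermat, exponent reduces to 62 mod 42 = 20; 24^20 ≡ 9 (mod 43).
Mod 79: 3206 ≡ 46; 46^62 ≡ 10 (mod 79).
Combine by CRT: x ≡ 9 (mod 43), x ≡ 10 (mod 79) ⇒ x ≡ 2933 (mod 3397).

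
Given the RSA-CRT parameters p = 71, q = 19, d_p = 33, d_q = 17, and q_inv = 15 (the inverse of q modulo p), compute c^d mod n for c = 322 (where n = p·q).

m₁ = c^(d_p) mod p: c ≡ 38 (mod 71), and 38^33 mod 71 = 3.
m₂ = c^(d_q) mod q: c ≡ 18 (mod 19), and 18^17 mod 19 = 18.
h = q_inv·(m₁ − m₂) mod p = 15·(3 − 18) mod 71 = 59.
m = m₂ + h·q = 18 + 59·19 = 1139.

1139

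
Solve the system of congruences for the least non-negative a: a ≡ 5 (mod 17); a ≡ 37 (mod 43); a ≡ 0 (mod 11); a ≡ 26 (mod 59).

The moduli are pairwise coprime; N = 17·43·11·59 = 474419.
N/17 = 27907; 27907 ≡ 10 (mod 17); 10·12 ≡ 1, so inverse 12.
N/43 = 11033; 11033 ≡ 25 (mod 43); 25·31 ≡ 1, so inverse 31.
N/11 = 43129; 43129 ≡ 9 (mod 11); 9·5 ≡ 1, so inverse 5.
N/59 = 8041; 8041 ≡ 17 (mod 59); 17·7 ≡ 1, so inverse 7.
a ≡ 5·27907·12 + 37·11033·31 + 0·43129·5 + 26·8041·7 = 15792733.
15792733 mod 474419 = 136906.

136906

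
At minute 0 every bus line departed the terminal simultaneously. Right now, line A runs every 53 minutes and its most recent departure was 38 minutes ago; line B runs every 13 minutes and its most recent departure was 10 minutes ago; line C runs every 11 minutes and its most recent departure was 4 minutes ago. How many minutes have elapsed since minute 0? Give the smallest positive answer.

2688

The moduli are pairwise coprime; N = 53·13·11 = 7579.
N/53 = 143; 143 ≡ 37 (mod 53); 37·43 ≡ 1, so inverse 43.
N/13 = 583; 583 ≡ 11 (mod 13); 11·6 ≡ 1, so inverse 6.
N/11 = 689; 689 ≡ 7 (mod 11); 7·8 ≡ 1, so inverse 8.
t ≡ 38·143·43 + 10·583·6 + 4·689·8 = 290690.
290690 mod 7579 = 2688.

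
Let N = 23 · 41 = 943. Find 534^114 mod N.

Mod 23: 534 ≡ 5; by Fermat, exponent reduces to 114 mod 22 = 4; 5^4 ≡ 4 (mod 23).
Mod 41: 534 ≡ 1; by Fermat, exponent reduces to 114 mod 40 = 34; 1^34 ≡ 1 (mod 41).
Combine by CRT: x ≡ 4 (mod 23), x ≡ 1 (mod 41) ⇒ x ≡ 165 (mod 943).

165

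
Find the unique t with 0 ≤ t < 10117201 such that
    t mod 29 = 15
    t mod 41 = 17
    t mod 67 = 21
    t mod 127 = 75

9680650

From t ≡ 15 (mod 29) write t = 15 + 29s. Substituting into t ≡ 17 (mod 41) gives 29s ≡ 2 (mod 41), and since 29⁻¹ ≡ 17 (mod 41), s ≡ 34. Hence t ≡ 15 + 29·34 = 1001 (mod 1189).
From t ≡ 1001 (mod 1189) write t = 1001 + 1189s. Substituting into t ≡ 21 (mod 67) gives 1189s ≡ 25 (mod 67), and since 50⁻¹ ≡ 63 (mod 67), s ≡ 34. Hence t ≡ 1001 + 1189·34 = 41427 (mod 79663).
From t ≡ 41427 (mod 79663) write t = 41427 + 79663s. Substituting into t ≡ 75 (mod 127) gives 79663s ≡ 50 (mod 127), and since 34⁻¹ ≡ 71 (mod 127), s ≡ 121. Hence t ≡ 41427 + 79663·121 = 9680650 (mod 10117201).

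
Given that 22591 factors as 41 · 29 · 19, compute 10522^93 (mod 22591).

2577

Mod 41: 10522 ≡ 26; by Fermat, exponent reduces to 93 mod 40 = 13; 26^13 ≡ 35 (mod 41).
Mod 29: 10522 ≡ 24; by Fermat, exponent reduces to 93 mod 28 = 9; 24^9 ≡ 25 (mod 29).
Mod 19: 10522 ≡ 15; by Fermat, exponent reduces to 93 mod 18 = 3; 15^3 ≡ 12 (mod 19).
Combine by CRT: x ≡ 35 (mod 41), x ≡ 25 (mod 29), x ≡ 12 (mod 19) ⇒ x ≡ 2577 (mod 22591).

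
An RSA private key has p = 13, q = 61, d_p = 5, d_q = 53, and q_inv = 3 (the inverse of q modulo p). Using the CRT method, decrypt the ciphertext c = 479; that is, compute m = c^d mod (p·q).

m₁ = c^(d_p) mod p: c ≡ 11 (mod 13), and 11^5 mod 13 = 7.
m₂ = c^(d_q) mod q: c ≡ 52 (mod 61), and 52^53 mod 61 = 3.
h = q_inv·(m₁ − m₂) mod p = 3·(7 − 3) mod 13 = 12.
m = m₂ + h·q = 3 + 12·61 = 735.

735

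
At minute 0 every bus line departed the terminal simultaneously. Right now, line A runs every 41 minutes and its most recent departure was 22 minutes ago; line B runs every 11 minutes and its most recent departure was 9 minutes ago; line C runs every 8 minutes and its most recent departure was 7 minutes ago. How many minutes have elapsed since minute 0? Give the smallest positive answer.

1703

The moduli are pairwise coprime; N = 41·11·8 = 3608.
N/41 = 88; 88 ≡ 6 (mod 41); 6·7 ≡ 1, so inverse 7.
N/11 = 328; 328 ≡ 9 (mod 11); 9·5 ≡ 1, so inverse 5.
N/8 = 451; 451 ≡ 3 (mod 8); 3·3 ≡ 1, so inverse 3.
t ≡ 22·88·7 + 9·328·5 + 7·451·3 = 37783.
37783 mod 3608 = 1703.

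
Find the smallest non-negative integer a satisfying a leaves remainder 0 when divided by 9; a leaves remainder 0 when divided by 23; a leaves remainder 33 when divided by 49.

The moduli are pairwise coprime; N = 9·23·49 = 10143.
N/9 = 1127; 1127 ≡ 2 (mod 9); 2·5 ≡ 1, so inverse 5.
N/23 = 441; 441 ≡ 4 (mod 23); 4·6 ≡ 1, so inverse 6.
N/49 = 207; 207 ≡ 11 (mod 49); 11·9 ≡ 1, so inverse 9.
a ≡ 0·1127·5 + 0·441·6 + 33·207·9 = 61479.
61479 mod 10143 = 621.

621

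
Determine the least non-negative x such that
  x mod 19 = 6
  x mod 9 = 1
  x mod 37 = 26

766

The moduli are pairwise coprime; N = 19·9·37 = 6327.
N/19 = 333; 333 ≡ 10 (mod 19); 10·2 ≡ 1, so inverse 2.
N/9 = 703; 703 ≡ 1 (mod 9), inverse 1.
N/37 = 171; 171 ≡ 23 (mod 37); 23·29 ≡ 1, so inverse 29.
x ≡ 6·333·2 + 1·703·1 + 26·171·29 = 133633.
133633 mod 6327 = 766.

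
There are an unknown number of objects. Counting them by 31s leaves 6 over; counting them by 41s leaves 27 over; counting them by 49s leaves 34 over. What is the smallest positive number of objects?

The moduli are pairwise coprime; M = 31·41·49 = 62279.
M/31 = 2009; 2009 ≡ 25 (mod 31); 25·5 ≡ 1, so inverse 5.
M/41 = 1519; 1519 ≡ 2 (mod 41); 2·21 ≡ 1, so inverse 21.
M/49 = 1271; 1271 ≡ 46 (mod 49); 46·16 ≡ 1, so inverse 16.
N ≡ 6·2009·5 + 27·1519·21 + 34·1271·16 = 1612967.
1612967 mod 62279 = 55992.

55992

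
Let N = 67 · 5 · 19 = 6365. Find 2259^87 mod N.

Mod 67: 2259 ≡ 48; by Fermat, exponent reduces to 87 mod 66 = 21; 48^21 ≡ 58 (mod 67).
Mod 5: 2259 ≡ 4; by Fermat, exponent reduces to 87 mod 4 = 3; 4^3 ≡ 4 (mod 5).
Mod 19: 2259 ≡ 17; by Fermat, exponent reduces to 87 mod 18 = 15; 17^15 ≡ 7 (mod 19).
Combine by CRT: x ≡ 58 (mod 67), x ≡ 4 (mod 5), x ≡ 7 (mod 19) ⇒ x ≡ 5954 (mod 6365).

5954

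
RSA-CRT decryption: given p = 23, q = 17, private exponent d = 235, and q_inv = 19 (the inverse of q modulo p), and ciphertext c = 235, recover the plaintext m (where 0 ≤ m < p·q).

180

d_p = d mod (p−1) = 235 mod 22 = 15; d_q = d mod (q−1) = 11.
m₁ = c^(d_p) mod p: c ≡ 5 (mod 23), and 5^15 mod 23 = 19.
m₂ = c^(d_q) mod q: c ≡ 14 (mod 17), and 14^11 mod 17 = 10.
h = q_inv·(m₁ − m₂) mod p = 19·(19 − 10) mod 23 = 10.
m = m₂ + h·q = 10 + 10·17 = 180.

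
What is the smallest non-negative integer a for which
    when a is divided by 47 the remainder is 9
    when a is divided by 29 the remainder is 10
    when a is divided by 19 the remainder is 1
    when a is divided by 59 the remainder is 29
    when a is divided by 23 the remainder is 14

2421684

The moduli are pairwise coprime; N = 47·29·19·59·23 = 35142229.
N/47 = 747707; 747707 ≡ 31 (mod 47); 31·44 ≡ 1, so inverse 44.
N/29 = 1211801; 1211801 ≡ 7 (mod 29); 7·25 ≡ 1, so inverse 25.
N/19 = 1849591; 1849591 ≡ 17 (mod 19); 17·9 ≡ 1, so inverse 9.
N/59 = 595631; 595631 ≡ 26 (mod 59); 26·25 ≡ 1, so inverse 25.
N/23 = 1527923; 1527923 ≡ 10 (mod 23); 10·7 ≡ 1, so inverse 7.
a ≡ 9·747707·44 + 10·1211801·25 + 1·1849591·9 + 29·595631·25 + 14·1527923·7 = 1197257470.
1197257470 mod 35142229 = 2421684.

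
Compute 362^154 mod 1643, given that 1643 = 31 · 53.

Mod 31: 362 ≡ 21; by Fermat, exponent reduces to 154 mod 30 = 4; 21^4 ≡ 18 (mod 31).
Mod 53: 362 ≡ 44; by Fermat, exponent reduces to 154 mod 52 = 50; 44^50 ≡ 36 (mod 53).
Combine by CRT: x ≡ 18 (mod 31), x ≡ 36 (mod 53) ⇒ x ≡ 142 (mod 1643).

142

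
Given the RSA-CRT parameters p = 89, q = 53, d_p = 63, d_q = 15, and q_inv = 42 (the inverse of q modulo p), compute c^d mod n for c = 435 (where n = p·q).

m₁ = c^(d_p) mod p: c ≡ 79 (mod 89), and 79^63 mod 89 = 17.
m₂ = c^(d_q) mod q: c ≡ 11 (mod 53), and 11^15 mod 53 = 38.
h = q_inv·(m₁ − m₂) mod p = 42·(17 − 38) mod 89 = 8.
m = m₂ + h·q = 38 + 8·53 = 462.

462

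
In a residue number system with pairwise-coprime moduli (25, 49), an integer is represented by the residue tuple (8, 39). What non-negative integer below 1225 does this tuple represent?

From x ≡ 8 (mod 25) write x = 8 + 25t. Substituting into x ≡ 39 (mod 49) gives 25t ≡ 31 (mod 49), and since 25⁻¹ ≡ 2 (mod 49), t ≡ 13. Hence x ≡ 8 + 25·13 = 333 (mod 1225).

333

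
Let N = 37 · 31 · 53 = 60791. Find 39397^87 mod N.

52250

Mod 37: 39397 ≡ 29; by Fermat, exponent reduces to 87 mod 36 = 15; 29^15 ≡ 6 (mod 37).
Mod 31: 39397 ≡ 27; by Fermat, exponent reduces to 87 mod 30 = 27; 27^27 ≡ 15 (mod 31).
Mod 53: 39397 ≡ 18; by Fermat, exponent reduces to 87 mod 52 = 35; 18^35 ≡ 45 (mod 53).
Combine by CRT: x ≡ 6 (mod 37), x ≡ 15 (mod 31), x ≡ 45 (mod 53) ⇒ x ≡ 52250 (mod 60791).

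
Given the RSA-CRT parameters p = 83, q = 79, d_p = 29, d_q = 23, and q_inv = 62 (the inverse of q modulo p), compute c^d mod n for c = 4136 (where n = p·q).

764

m₁ = c^(d_p) mod p: c ≡ 69 (mod 83), and 69^29 mod 83 = 17.
m₂ = c^(d_q) mod q: c ≡ 28 (mod 79), and 28^23 mod 79 = 53.
h = q_inv·(m₁ − m₂) mod p = 62·(17 − 53) mod 83 = 9.
m = m₂ + h·q = 53 + 9·79 = 764.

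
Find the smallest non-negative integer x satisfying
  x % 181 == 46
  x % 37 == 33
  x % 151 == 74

521326

The moduli are pairwise coprime; N = 181·37·151 = 1011247.
N/181 = 5587; 5587 ≡ 157 (mod 181); 157·98 ≡ 1, so inverse 98.
N/37 = 27331; 27331 ≡ 25 (mod 37); 25·3 ≡ 1, so inverse 3.
N/151 = 6697; 6697 ≡ 53 (mod 151); 53·57 ≡ 1, so inverse 57.
x ≡ 46·5587·98 + 33·27331·3 + 74·6697·57 = 56139911.
56139911 mod 1011247 = 521326.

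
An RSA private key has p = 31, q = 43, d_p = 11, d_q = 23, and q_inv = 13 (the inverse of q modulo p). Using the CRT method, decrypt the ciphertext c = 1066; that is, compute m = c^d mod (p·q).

m₁ = c^(d_p) mod p: c ≡ 12 (mod 31), and 12^11 mod 31 = 21.
m₂ = c^(d_q) mod q: c ≡ 34 (mod 43), and 34^23 mod 43 = 5.
h = q_inv·(m₁ − m₂) mod p = 13·(21 − 5) mod 31 = 22.
m = m₂ + h·q = 5 + 22·43 = 951.

951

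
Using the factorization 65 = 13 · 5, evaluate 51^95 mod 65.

Mod 13: 51 ≡ 12; by Fermat, exponent reduces to 95 mod 12 = 11; 12^11 ≡ 12 (mod 13).
Mod 5: 51 ≡ 1; by Fermat, exponent reduces to 95 mod 4 = 3; 1^3 ≡ 1 (mod 5).
Combine by CRT: x ≡ 12 (mod 13), x ≡ 1 (mod 5) ⇒ x ≡ 51 (mod 65).

51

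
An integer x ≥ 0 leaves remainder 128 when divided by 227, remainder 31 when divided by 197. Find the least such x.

Combine the congruences pairwise.
From x ≡ 128 (mod 227) write x = 128 + 227t. Substituting into x ≡ 31 (mod 197) gives 227t ≡ 100 (mod 197), and since 30⁻¹ ≡ 46 (mod 197), t ≡ 69. Hence x ≡ 128 + 227·69 = 15791 (mod 44719).

15791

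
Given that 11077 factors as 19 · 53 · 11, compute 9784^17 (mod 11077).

9518

Mod 19: 9784 ≡ 18; 18^17 ≡ 18 (mod 19).
Mod 53: 9784 ≡ 32; 32^17 ≡ 31 (mod 53).
Mod 11: 9784 ≡ 5; by Fermat, exponent reduces to 17 mod 10 = 7; 5^7 ≡ 3 (mod 11).
Combine by CRT: x ≡ 18 (mod 19), x ≡ 31 (mod 53), x ≡ 3 (mod 11) ⇒ x ≡ 9518 (mod 11077).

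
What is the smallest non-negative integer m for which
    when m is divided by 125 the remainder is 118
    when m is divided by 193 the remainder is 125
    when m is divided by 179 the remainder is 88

4241493

The moduli are pairwise coprime; N = 125·193·179 = 4318375.
N/125 = 34547; 34547 ≡ 47 (mod 125); 47·8 ≡ 1, so inverse 8.
N/193 = 22375; 22375 ≡ 180 (mod 193); 180·89 ≡ 1, so inverse 89.
N/179 = 24125; 24125 ≡ 139 (mod 179); 139·85 ≡ 1, so inverse 85.
m ≡ 118·34547·8 + 125·22375·89 + 88·24125·85 = 461989243.
461989243 mod 4318375 = 4241493.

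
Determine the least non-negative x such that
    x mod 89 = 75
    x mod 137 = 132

Combine the congruences pairwise.
From x ≡ 75 (mod 89) write x = 75 + 89t. Substituting into x ≡ 132 (mod 137) gives 89t ≡ 57 (mod 137), and since 89⁻¹ ≡ 117 (mod 137), t ≡ 93. Hence x ≡ 75 + 89·93 = 8352 (mod 12193).

8352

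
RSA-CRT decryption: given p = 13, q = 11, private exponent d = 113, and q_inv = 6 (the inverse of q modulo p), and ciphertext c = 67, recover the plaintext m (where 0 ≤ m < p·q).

45

d_p = d mod (p−1) = 113 mod 12 = 5; d_q = d mod (q−1) = 3.
m₁ = c^(d_p) mod p: c ≡ 2 (mod 13), and 2^5 mod 13 = 6.
m₂ = c^(d_q) mod q: c ≡ 1 (mod 11), and 1^3 mod 11 = 1.
h = q_inv·(m₁ − m₂) mod p = 6·(6 − 1) mod 13 = 4.
m = m₂ + h·q = 1 + 4·11 = 45.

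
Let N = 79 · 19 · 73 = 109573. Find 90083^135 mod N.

1

Mod 79: 90083 ≡ 23; by Fermat, exponent reduces to 135 mod 78 = 57; 23^57 ≡ 1 (mod 79).
Mod 19: 90083 ≡ 4; by Fermat, exponent reduces to 135 mod 18 = 9; 4^9 ≡ 1 (mod 19).
Mod 73: 90083 ≡ 1; by Fermat, exponent reduces to 135 mod 72 = 63; 1^63 ≡ 1 (mod 73).
Combine by CRT: x ≡ 1 (mod 79), x ≡ 1 (mod 19), x ≡ 1 (mod 73) ⇒ x ≡ 1 (mod 109573).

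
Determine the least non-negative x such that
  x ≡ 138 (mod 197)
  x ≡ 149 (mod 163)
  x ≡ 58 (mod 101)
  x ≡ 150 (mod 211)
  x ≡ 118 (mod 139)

From x ≡ 138 (mod 197) write x = 138 + 197t. Substituting into x ≡ 149 (mod 163) gives 197t ≡ 11 (mod 163), and since 34⁻¹ ≡ 24 (mod 163), t ≡ 101. Hence x ≡ 138 + 197·101 = 20035 (mod 32111).
From x ≡ 20035 (mod 32111) write x = 20035 + 32111t. Substituting into x ≡ 58 (mod 101) gives 32111t ≡ 21 (mod 101), and since 94⁻¹ ≡ 72 (mod 101), t ≡ 98. Hence x ≡ 20035 + 32111·98 = 3166913 (mod 3243211).
From x ≡ 3166913 (mod 3243211) write x = 3166913 + 3243211t. Substituting into x ≡ 150 (mod 211) gives 3243211t ≡ 136 (mod 211), and since 141⁻¹ ≡ 3 (mod 211), t ≡ 197. Hence x ≡ 3166913 + 3243211·197 = 642079480 (mod 684317521).
From x ≡ 642079480 (mod 684317521) write x = 642079480 + 684317521t. Substituting into x ≡ 118 (mod 139) gives 684317521t ≡ 2 (mod 139), and since 88⁻¹ ≡ 109 (mod 139), t ≡ 79. Hence x ≡ 642079480 + 684317521·79 = 54703163639 (mod 95120135419).

54703163639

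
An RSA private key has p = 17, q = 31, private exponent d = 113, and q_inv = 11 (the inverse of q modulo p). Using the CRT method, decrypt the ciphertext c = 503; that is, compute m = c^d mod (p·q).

d_p = d mod (p−1) = 113 mod 16 = 1; d_q = d mod (q−1) = 23.
m₁ = c^(d_p) mod p: c ≡ 10 (mod 17), and 10^1 mod 17 = 10.
m₂ = c^(d_q) mod q: c ≡ 7 (mod 31), and 7^23 mod 31 = 10.
h = q_inv·(m₁ − m₂) mod p = 11·(10 − 10) mod 17 = 0.
m = m₂ + h·q = 10 + 0·31 = 10.

10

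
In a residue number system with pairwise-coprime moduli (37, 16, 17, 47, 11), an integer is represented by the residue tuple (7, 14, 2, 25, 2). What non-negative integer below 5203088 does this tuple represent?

The moduli are pairwise coprime; N = 37·16·17·47·11 = 5203088.
N/37 = 140624; 140624 ≡ 24 (mod 37); 24·17 ≡ 1, so inverse 17.
N/16 = 325193; 325193 ≡ 9 (mod 16); 9·9 ≡ 1, so inverse 9.
N/17 = 306064; 306064 ≡ 13 (mod 17); 13·4 ≡ 1, so inverse 4.
N/47 = 110704; 110704 ≡ 19 (mod 47); 19·5 ≡ 1, so inverse 5.
N/11 = 473008; 473008 ≡ 8 (mod 11); 8·7 ≡ 1, so inverse 7.
x ≡ 7·140624·17 + 14·325193·9 + 2·306064·4 + 25·110704·5 + 2·473008·7 = 80617198.
80617198 mod 5203088 = 2570878.

2570878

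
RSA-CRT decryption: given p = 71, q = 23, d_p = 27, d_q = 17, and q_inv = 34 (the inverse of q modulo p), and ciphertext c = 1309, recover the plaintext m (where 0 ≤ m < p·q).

m₁ = c^(d_p) mod p: c ≡ 31 (mod 71), and 31^27 mod 71 = 62.
m₂ = c^(d_q) mod q: c ≡ 21 (mod 23), and 21^17 mod 23 = 5.
h = q_inv·(m₁ − m₂) mod p = 34·(62 − 5) mod 71 = 21.
m = m₂ + h·q = 5 + 21·23 = 488.

488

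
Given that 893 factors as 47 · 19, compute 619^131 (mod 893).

Mod 47: 619 ≡ 8; by Fermat, exponent reduces to 131 mod 46 = 39; 8^39 ≡ 4 (mod 47).
Mod 19: 619 ≡ 11; by Fermat, exponent reduces to 131 mod 18 = 5; 11^5 ≡ 7 (mod 19).
Combine by CRT: x ≡ 4 (mod 47), x ≡ 7 (mod 19) ⇒ x ≡ 615 (mod 893).

615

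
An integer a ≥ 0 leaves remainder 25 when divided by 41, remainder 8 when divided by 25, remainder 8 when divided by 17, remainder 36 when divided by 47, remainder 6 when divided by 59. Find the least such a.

The moduli are pairwise coprime; N = 41·25·17·47·59 = 48319525.
N/41 = 1178525; 1178525 ≡ 21 (mod 41); 21·2 ≡ 1, so inverse 2.
N/25 = 1932781; 1932781 ≡ 6 (mod 25); 6·21 ≡ 1, so inverse 21.
N/17 = 2842325; 2842325 ≡ 10 (mod 17); 10·12 ≡ 1, so inverse 12.
N/47 = 1028075; 1028075 ≡ 44 (mod 47); 44·31 ≡ 1, so inverse 31.
N/59 = 818975; 818975 ≡ 55 (mod 59); 55·44 ≡ 1, so inverse 44.
a ≡ 25·1178525·2 + 8·1932781·21 + 8·2842325·12 + 36·1028075·31 + 6·818975·44 = 2020037758.
2020037758 mod 48319525 = 38937233.

38937233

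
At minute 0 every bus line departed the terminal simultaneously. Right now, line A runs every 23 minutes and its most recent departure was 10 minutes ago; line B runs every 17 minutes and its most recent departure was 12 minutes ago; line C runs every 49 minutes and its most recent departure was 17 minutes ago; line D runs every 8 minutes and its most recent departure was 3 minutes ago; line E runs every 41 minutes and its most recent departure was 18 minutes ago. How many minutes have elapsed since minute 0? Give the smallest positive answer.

From t ≡ 10 (mod 23) write t = 10 + 23s. Substituting into t ≡ 12 (mod 17) gives 23s ≡ 2 (mod 17), and since 6⁻¹ ≡ 3 (mod 17), s ≡ 6. Hence t ≡ 10 + 23·6 = 148 (mod 391).
From t ≡ 148 (mod 391) write t = 148 + 391s. Substituting into t ≡ 17 (mod 49) gives 391s ≡ 16 (mod 49), and since 48⁻¹ ≡ 48 (mod 49), s ≡ 33. Hence t ≡ 148 + 391·33 = 13051 (mod 19159).
From t ≡ 13051 (mod 19159) write t = 13051 + 19159s. Substituting into t ≡ 3 (mod 8) gives 19159s ≡ 0 (mod 8), and since 7⁻¹ ≡ 7 (mod 8), s ≡ 0. Hence t ≡ 13051 + 19159·0 = 13051 (mod 153272).
From t ≡ 13051 (mod 153272) write t = 13051 + 153272s. Substituting into t ≡ 18 (mod 41) gives 153272s ≡ 5 (mod 41), and since 14⁻¹ ≡ 3 (mod 41), s ≡ 15. Hence t ≡ 13051 + 153272·15 = 2312131 (mod 6284152).

2312131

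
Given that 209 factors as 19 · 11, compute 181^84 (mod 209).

Mod 19: 181 ≡ 10; by Fermat, exponent reduces to 84 mod 18 = 12; 10^12 ≡ 7 (mod 19).
Mod 11: 181 ≡ 5; by Fermat, exponent reduces to 84 mod 10 = 4; 5^4 ≡ 9 (mod 11).
Combine by CRT: x ≡ 7 (mod 19), x ≡ 9 (mod 11) ⇒ x ≡ 64 (mod 209).

64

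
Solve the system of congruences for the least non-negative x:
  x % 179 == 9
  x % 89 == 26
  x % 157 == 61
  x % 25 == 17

46441917

The moduli are pairwise coprime; N = 179·89·157·25 = 62529175.
N/179 = 349325; 349325 ≡ 96 (mod 179); 96·69 ≡ 1, so inverse 69.
N/89 = 702575; 702575 ≡ 9 (mod 89); 9·10 ≡ 1, so inverse 10.
N/157 = 398275; 398275 ≡ 123 (mod 157); 123·60 ≡ 1, so inverse 60.
N/25 = 2501167; 2501167 ≡ 17 (mod 25); 17·3 ≡ 1, so inverse 3.
x ≡ 9·349325·69 + 26·702575·10 + 61·398275·60 + 17·2501167·3 = 1984846342.
1984846342 mod 62529175 = 46441917.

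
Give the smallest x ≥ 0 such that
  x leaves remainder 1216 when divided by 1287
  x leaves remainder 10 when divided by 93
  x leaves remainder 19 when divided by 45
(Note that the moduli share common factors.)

Combine the congruences pairwise.
gcd(1287, 93) = 3 and 3 | (10 − 1216), so the pair is consistent; merging gives x ≡ 8938 (mod 39897), where 39897 = lcm(1287, 93).
gcd(39897, 45) = 9 and 9 | (19 − 8938), so the pair is consistent; merging gives x ≡ 128629 (mod 199485), where 199485 = lcm(39897, 45).
The solution is unique modulo lcm(1287, 93, 45) = 199485.

128629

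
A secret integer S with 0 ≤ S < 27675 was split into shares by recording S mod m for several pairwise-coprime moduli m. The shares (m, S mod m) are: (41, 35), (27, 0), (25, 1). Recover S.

From S ≡ 35 (mod 41) write S = 35 + 41t. Substituting into S ≡ 0 (mod 27) gives 41t ≡ 19 (mod 27), and since 14⁻¹ ≡ 2 (mod 27), t ≡ 11. Hence S ≡ 35 + 41·11 = 486 (mod 1107).
From S ≡ 486 (mod 1107) write S = 486 + 1107t. Substituting into S ≡ 1 (mod 25) gives 1107t ≡ 15 (mod 25), and since 7⁻¹ ≡ 18 (mod 25), t ≡ 20. Hence S ≡ 486 + 1107·20 = 22626 (mod 27675).

22626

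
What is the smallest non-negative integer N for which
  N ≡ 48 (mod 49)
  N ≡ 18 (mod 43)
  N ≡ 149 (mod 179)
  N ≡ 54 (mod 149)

The moduli are pairwise coprime; M = 49·43·179·149 = 56195797.
M/49 = 1146853; 1146853 ≡ 8 (mod 49); 8·43 ≡ 1, so inverse 43.
M/43 = 1306879; 1306879 ≡ 23 (mod 43); 23·15 ≡ 1, so inverse 15.
M/179 = 313943; 313943 ≡ 156 (mod 179); 156·70 ≡ 1, so inverse 70.
M/149 = 377153; 377153 ≡ 34 (mod 149); 34·57 ≡ 1, so inverse 57.
N ≡ 48·1146853·43 + 18·1306879·15 + 149·313943·70 + 54·377153·57 = 7155264346.
7155264346 mod 56195797 = 18398127.

18398127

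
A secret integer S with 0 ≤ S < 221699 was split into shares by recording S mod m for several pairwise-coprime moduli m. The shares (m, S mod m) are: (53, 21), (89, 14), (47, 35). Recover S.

From S ≡ 21 (mod 53) write S = 21 + 53t. Substituting into S ≡ 14 (mod 89) gives 53t ≡ 82 (mod 89), and since 53⁻¹ ≡ 42 (mod 89), t ≡ 62. Hence S ≡ 21 + 53·62 = 3307 (mod 4717).
From S ≡ 3307 (mod 4717) write S = 3307 + 4717t. Substituting into S ≡ 35 (mod 47) gives 4717t ≡ 18 (mod 47), and since 17⁻¹ ≡ 36 (mod 47), t ≡ 37. Hence S ≡ 3307 + 4717·37 = 177836 (mod 221699).

177836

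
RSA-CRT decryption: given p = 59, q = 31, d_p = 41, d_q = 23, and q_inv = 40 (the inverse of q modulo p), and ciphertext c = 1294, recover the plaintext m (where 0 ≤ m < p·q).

201

m₁ = c^(d_p) mod p: c ≡ 55 (mod 59), and 55^41 mod 59 = 24.
m₂ = c^(d_q) mod q: c ≡ 23 (mod 31), and 23^23 mod 31 = 15.
h = q_inv·(m₁ − m₂) mod p = 40·(24 − 15) mod 59 = 6.
m = m₂ + h·q = 15 + 6·31 = 201.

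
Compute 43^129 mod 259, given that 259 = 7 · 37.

Mod 7: 43 ≡ 1; by Fermat, exponent reduces to 129 mod 6 = 3; 1^3 ≡ 1 (mod 7).
Mod 37: 43 ≡ 6; by Fermat, exponent reduces to 129 mod 36 = 21; 6^21 ≡ 6 (mod 37).
Combine by CRT: x ≡ 1 (mod 7), x ≡ 6 (mod 37) ⇒ x ≡ 43 (mod 259).

43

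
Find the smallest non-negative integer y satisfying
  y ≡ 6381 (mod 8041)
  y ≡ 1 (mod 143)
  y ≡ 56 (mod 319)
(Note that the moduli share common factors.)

gcd(8041, 143) = 11 and 11 | (1 − 6381), so the pair is consistent; merging gives y ≡ 54627 (mod 104533), where 104533 = lcm(8041, 143).
gcd(104533, 319) = 11 and 11 | (56 − 54627), so the pair is consistent; merging gives y ≡ 2772485 (mod 3031457), where 3031457 = lcm(104533, 319).
The solution is unique modulo lcm(8041, 143, 319) = 3031457.

2772485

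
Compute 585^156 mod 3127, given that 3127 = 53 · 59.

2439

Mod 53: 585 ≡ 2; since 52 | 156, by Fermat 2^156 ≡ 1 (mod 53).
Mod 59: 585 ≡ 54; by Fermat, exponent reduces to 156 mod 58 = 40; 54^40 ≡ 20 (mod 59).
Combine by CRT: x ≡ 1 (mod 53), x ≡ 20 (mod 59) ⇒ x ≡ 2439 (mod 3127).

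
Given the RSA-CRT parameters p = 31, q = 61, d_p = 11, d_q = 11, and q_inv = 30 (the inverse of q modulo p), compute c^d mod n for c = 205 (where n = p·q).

m₁ = c^(d_p) mod p: c ≡ 19 (mod 31), and 19^11 mod 31 = 10.
m₂ = c^(d_q) mod q: c ≡ 22 (mod 61), and 22^11 mod 61 = 42.
h = q_inv·(m₁ − m₂) mod p = 30·(10 − 42) mod 31 = 1.
m = m₂ + h·q = 42 + 1·61 = 103.

103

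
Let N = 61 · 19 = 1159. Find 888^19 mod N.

375

Mod 61: 888 ≡ 34; 34^19 ≡ 9 (mod 61).
Mod 19: 888 ≡ 14; by Fermat, exponent reduces to 19 mod 18 = 1; 14^1 ≡ 14 (mod 19).
Combine by CRT: x ≡ 9 (mod 61), x ≡ 14 (mod 19) ⇒ x ≡ 375 (mod 1159).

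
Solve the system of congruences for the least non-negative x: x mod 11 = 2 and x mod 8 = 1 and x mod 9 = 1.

From x ≡ 2 (mod 11) write x = 2 + 11t. Substituting into x ≡ 1 (mod 8) gives 11t ≡ 7 (mod 8), and since 3⁻¹ ≡ 3 (mod 8), t ≡ 5. Hence x ≡ 2 + 11·5 = 57 (mod 88).
From x ≡ 57 (mod 88) write x = 57 + 88t. Substituting into x ≡ 1 (mod 9) gives 88t ≡ 7 (mod 9), and since 7⁻¹ ≡ 4 (mod 9), t ≡ 1. Hence x ≡ 57 + 88·1 = 145 (mod 792).

145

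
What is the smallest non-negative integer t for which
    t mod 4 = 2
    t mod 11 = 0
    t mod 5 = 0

The moduli are pairwise coprime; N = 4·11·5 = 220.
N/4 = 55; 55 ≡ 3 (mod 4); 3·3 ≡ 1, so inverse 3.
N/11 = 20; 20 ≡ 9 (mod 11); 9·5 ≡ 1, so inverse 5.
N/5 = 44; 44 ≡ 4 (mod 5); 4·4 ≡ 1, so inverse 4.
t ≡ 2·55·3 + 0·20·5 + 0·44·4 = 330.
330 mod 220 = 110.

110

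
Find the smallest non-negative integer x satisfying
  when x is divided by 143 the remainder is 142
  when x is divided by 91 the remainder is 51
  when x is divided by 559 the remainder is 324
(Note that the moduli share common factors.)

gcd(143, 91) = 13 and 13 | (51 − 142), so the pair is consistent; merging gives x ≡ 142 (mod 1001), where 1001 = lcm(143, 91).
gcd(1001, 559) = 13 and 13 | (324 − 142), so the pair is consistent; merging gives x ≡ 8150 (mod 43043), where 43043 = lcm(1001, 559).
The solution is unique modulo lcm(143, 91, 559) = 43043.

8150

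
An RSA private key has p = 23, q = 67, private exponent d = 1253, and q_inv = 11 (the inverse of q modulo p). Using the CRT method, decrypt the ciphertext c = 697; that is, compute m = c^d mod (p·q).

d_p = d mod (p−1) = 1253 mod 22 = 21; d_q = d mod (q−1) = 65.
m₁ = c^(d_p) mod p: c ≡ 7 (mod 23), and 7^21 mod 23 = 10.
m₂ = c^(d_q) mod q: c ≡ 27 (mod 67), and 27^65 mod 67 = 5.
h = q_inv·(m₁ − m₂) mod p = 11·(10 − 5) mod 23 = 9.
m = m₂ + h·q = 5 + 9·67 = 608.

608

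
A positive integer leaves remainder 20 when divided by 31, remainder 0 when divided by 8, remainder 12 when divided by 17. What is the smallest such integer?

3616

The moduli are pairwise coprime; N = 31·8·17 = 4216.
N/31 = 136; 136 ≡ 12 (mod 31); 12·13 ≡ 1, so inverse 13.
N/8 = 527; 527 ≡ 7 (mod 8); 7·7 ≡ 1, so inverse 7.
N/17 = 248; 248 ≡ 10 (mod 17); 10·12 ≡ 1, so inverse 12.
k ≡ 20·136·13 + 0·527·7 + 12·248·12 = 71072.
71072 mod 4216 = 3616.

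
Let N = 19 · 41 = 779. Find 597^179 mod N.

107

Mod 19: 597 ≡ 8; by Fermat, exponent reduces to 179 mod 18 = 17; 8^17 ≡ 12 (mod 19).
Mod 41: 597 ≡ 23; by Fermat, exponent reduces to 179 mod 40 = 19; 23^19 ≡ 25 (mod 41).
Combine by CRT: x ≡ 12 (mod 19), x ≡ 25 (mod 41) ⇒ x ≡ 107 (mod 779).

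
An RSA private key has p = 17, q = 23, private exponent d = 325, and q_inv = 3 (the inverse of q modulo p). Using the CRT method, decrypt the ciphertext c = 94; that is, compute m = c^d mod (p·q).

110

d_p = d mod (p−1) = 325 mod 16 = 5; d_q = d mod (q−1) = 17.
m₁ = c^(d_p) mod p: c ≡ 9 (mod 17), and 9^5 mod 17 = 8.
m₂ = c^(d_q) mod q: c ≡ 2 (mod 23), and 2^17 mod 23 = 18.
h = q_inv·(m₁ − m₂) mod p = 3·(8 − 18) mod 17 = 4.
m = m₂ + h·q = 18 + 4·23 = 110.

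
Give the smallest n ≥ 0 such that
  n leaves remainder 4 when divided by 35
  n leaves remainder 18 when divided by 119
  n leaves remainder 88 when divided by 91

1089

gcd(35, 119) = 7 and 7 | (18 − 4), so the pair is consistent; merging gives n ≡ 494 (mod 595), where 595 = lcm(35, 119).
gcd(595, 91) = 7 and 7 | (88 − 494), so the pair is consistent; merging gives n ≡ 1089 (mod 7735), where 7735 = lcm(595, 91).
The solution is unique modulo lcm(35, 119, 91) = 7735.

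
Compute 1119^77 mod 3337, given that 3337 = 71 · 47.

1425

Mod 71: 1119 ≡ 54; by Fermat, exponent reduces to 77 mod 70 = 7; 54^7 ≡ 5 (mod 71).
Mod 47: 1119 ≡ 38; by Fermat, exponent reduces to 77 mod 46 = 31; 38^31 ≡ 15 (mod 47).
Combine by CRT: x ≡ 5 (mod 71), x ≡ 15 (mod 47) ⇒ x ≡ 1425 (mod 3337).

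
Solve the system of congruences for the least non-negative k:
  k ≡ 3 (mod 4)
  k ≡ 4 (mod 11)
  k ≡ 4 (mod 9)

From k ≡ 3 (mod 4) write k = 3 + 4t. Substituting into k ≡ 4 (mod 11) gives 4t ≡ 1 (mod 11), and since 4⁻¹ ≡ 3 (mod 11), t ≡ 3. Hence k ≡ 3 + 4·3 = 15 (mod 44).
From k ≡ 15 (mod 44) write k = 15 + 44t. Substituting into k ≡ 4 (mod 9) gives 44t ≡ 7 (mod 9), and since 8⁻¹ ≡ 8 (mod 9), t ≡ 2. Hence k ≡ 15 + 44·2 = 103 (mod 396).

103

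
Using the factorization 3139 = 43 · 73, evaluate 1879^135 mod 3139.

1871

Mod 43: 1879 ≡ 30; by Fermat, exponent reduces to 135 mod 42 = 9; 30^9 ≡ 22 (mod 43).
Mod 73: 1879 ≡ 54; by Fermat, exponent reduces to 135 mod 72 = 63; 54^63 ≡ 46 (mod 73).
Combine by CRT: x ≡ 22 (mod 43), x ≡ 46 (mod 73) ⇒ x ≡ 1871 (mod 3139).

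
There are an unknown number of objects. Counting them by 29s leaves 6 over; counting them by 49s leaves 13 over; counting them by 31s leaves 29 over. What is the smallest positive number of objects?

The moduli are pairwise coprime; M = 29·49·31 = 44051.
M/29 = 1519; 1519 ≡ 11 (mod 29); 11·8 ≡ 1, so inverse 8.
M/49 = 899; 899 ≡ 17 (mod 49); 17·26 ≡ 1, so inverse 26.
M/31 = 1421; 1421 ≡ 26 (mod 31); 26·6 ≡ 1, so inverse 6.
N ≡ 6·1519·8 + 13·899·26 + 29·1421·6 = 624028.
624028 mod 44051 = 7314.

7314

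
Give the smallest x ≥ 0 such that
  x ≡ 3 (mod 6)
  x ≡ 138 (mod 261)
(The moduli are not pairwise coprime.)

gcd(6, 261) = 3 and 3 | (138 − 3), so the pair is consistent; merging gives x ≡ 399 (mod 522), where 522 = lcm(6, 261).
The solution is unique modulo lcm(6, 261) = 522.

399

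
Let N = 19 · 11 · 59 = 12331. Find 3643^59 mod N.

Mod 19: 3643 ≡ 14; by Fermat, exponent reduces to 59 mod 18 = 5; 14^5 ≡ 10 (mod 19).
Mod 11: 3643 ≡ 2; by Fermat, exponent reduces to 59 mod 10 = 9; 2^9 ≡ 6 (mod 11).
Mod 59: 3643 ≡ 44; by Fermat, exponent reduces to 59 mod 58 = 1; 44^1 ≡ 44 (mod 59).
Combine by CRT: x ≡ 10 (mod 19), x ≡ 6 (mod 11), x ≡ 44 (mod 59) ⇒ x ≡ 2404 (mod 12331).

2404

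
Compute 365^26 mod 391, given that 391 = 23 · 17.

Mod 23: 365 ≡ 20; by Fermat, exponent reduces to 26 mod 22 = 4; 20^4 ≡ 12 (mod 23).
Mod 17: 365 ≡ 8; by Fermat, exponent reduces to 26 mod 16 = 10; 8^10 ≡ 13 (mod 17).
Combine by CRT: x ≡ 12 (mod 23), x ≡ 13 (mod 17) ⇒ x ≡ 81 (mod 391).

81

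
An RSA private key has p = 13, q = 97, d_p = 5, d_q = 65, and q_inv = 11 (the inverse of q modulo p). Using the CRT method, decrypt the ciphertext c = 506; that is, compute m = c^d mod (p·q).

1026

m₁ = c^(d_p) mod p: c ≡ 12 (mod 13), and 12^5 mod 13 = 12.
m₂ = c^(d_q) mod q: c ≡ 21 (mod 97), and 21^65 mod 97 = 56.
h = q_inv·(m₁ − m₂) mod p = 11·(12 − 56) mod 13 = 10.
m = m₂ + h·q = 56 + 10·97 = 1026.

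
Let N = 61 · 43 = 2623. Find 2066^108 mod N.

508

Mod 61: 2066 ≡ 53; by Fermat, exponent reduces to 108 mod 60 = 48; 53^48 ≡ 20 (mod 61).
Mod 43: 2066 ≡ 2; by Fermat, exponent reduces to 108 mod 42 = 24; 2^24 ≡ 35 (mod 43).
Combine by CRT: x ≡ 20 (mod 61), x ≡ 35 (mod 43) ⇒ x ≡ 508 (mod 2623).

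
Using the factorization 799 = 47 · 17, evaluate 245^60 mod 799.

98

Mod 47: 245 ≡ 10; by Fermat, exponent reduces to 60 mod 46 = 14; 10^14 ≡ 4 (mod 47).
Mod 17: 245 ≡ 7; by Fermat, exponent reduces to 60 mod 16 = 12; 7^12 ≡ 13 (mod 17).
Combine by CRT: x ≡ 4 (mod 47), x ≡ 13 (mod 17) ⇒ x ≡ 98 (mod 799).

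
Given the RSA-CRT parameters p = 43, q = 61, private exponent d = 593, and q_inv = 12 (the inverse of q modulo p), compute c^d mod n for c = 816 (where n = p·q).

d_p = d mod (p−1) = 593 mod 42 = 5; d_q = d mod (q−1) = 53.
m₁ = c^(d_p) mod p: c ≡ 42 (mod 43), and 42^5 mod 43 = 42.
m₂ = c^(d_q) mod q: c ≡ 23 (mod 61), and 23^53 mod 61 = 33.
h = q_inv·(m₁ − m₂) mod p = 12·(42 − 33) mod 43 = 22.
m = m₂ + h·q = 33 + 22·61 = 1375.

1375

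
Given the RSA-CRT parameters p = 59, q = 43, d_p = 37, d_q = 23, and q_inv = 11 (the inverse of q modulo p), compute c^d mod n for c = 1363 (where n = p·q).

m₁ = c^(d_p) mod p: c ≡ 6 (mod 59), and 6^37 mod 59 = 55.
m₂ = c^(d_q) mod q: c ≡ 30 (mod 43), and 30^23 mod 43 = 3.
h = q_inv·(m₁ − m₂) mod p = 11·(55 − 3) mod 59 = 41.
m = m₂ + h·q = 3 + 41·43 = 1766.

1766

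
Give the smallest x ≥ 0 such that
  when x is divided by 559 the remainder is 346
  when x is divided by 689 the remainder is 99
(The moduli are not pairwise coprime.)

Combine the congruences pairwise.
gcd(559, 689) = 13 and 13 | (99 − 346), so the pair is consistent; merging gives x ≡ 22147 (mod 29627), where 29627 = lcm(559, 689).
The solution is unique modulo lcm(559, 689) = 29627.

22147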